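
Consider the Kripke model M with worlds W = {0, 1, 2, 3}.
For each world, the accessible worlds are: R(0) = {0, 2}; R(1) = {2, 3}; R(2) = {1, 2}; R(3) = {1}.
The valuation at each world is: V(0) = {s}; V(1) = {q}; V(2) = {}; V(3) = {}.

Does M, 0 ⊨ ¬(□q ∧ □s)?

At 0: □q ∧ □s is false, so ¬(□q ∧ □s) is true.
  At 0: □q is false, □s is false, so □q ∧ □s is false.
    At 0: □q requires q at every successor {0, 2}.
      q fails at 0, so □q is false at 0.
    At 0: □s requires s at every successor {0, 2}.
      s fails at 2, so □s is false at 0.

Yes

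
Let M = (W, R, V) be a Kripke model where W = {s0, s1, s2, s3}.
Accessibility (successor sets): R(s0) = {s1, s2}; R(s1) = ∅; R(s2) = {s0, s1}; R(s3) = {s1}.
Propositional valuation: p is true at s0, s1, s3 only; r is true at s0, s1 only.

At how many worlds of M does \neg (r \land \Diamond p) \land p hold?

2

Let φ = \neg (r \land \Diamond p) \land p. Evaluate φ at each world:
  s0 (successors {s1, s2}): φ is false.
  s1 (successors ∅): φ is true.
  s2 (successors {s0, s1}): φ is false.
  s3 (successors {s1}): φ is true.
For instance, at s2:
  At s2: \neg (r \land \Diamond p) is true, p is false, so \neg (r \land \Diamond p) \land p is false.
    At s2: r \land \Diamond p is false, so \neg (r \land \Diamond p) is true.
      At s2: r is false, \Diamond p is true, so r \land \Diamond p is false.
Satisfying worlds: {s1, s3}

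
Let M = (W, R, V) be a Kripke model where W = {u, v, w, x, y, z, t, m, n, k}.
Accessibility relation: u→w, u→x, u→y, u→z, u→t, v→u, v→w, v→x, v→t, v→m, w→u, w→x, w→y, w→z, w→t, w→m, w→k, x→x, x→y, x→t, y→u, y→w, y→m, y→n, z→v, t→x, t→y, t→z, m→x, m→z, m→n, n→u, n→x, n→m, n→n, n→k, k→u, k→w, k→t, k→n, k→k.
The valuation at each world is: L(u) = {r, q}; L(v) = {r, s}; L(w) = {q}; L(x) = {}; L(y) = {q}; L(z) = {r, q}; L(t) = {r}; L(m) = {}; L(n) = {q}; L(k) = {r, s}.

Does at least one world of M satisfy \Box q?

Let φ = \Box q. Evaluate φ at each world:
  u (successors {w, x, y, z, t}): φ is false.
  v (successors {u, w, x, t, m}): φ is false.
  w (successors {u, x, y, z, t, m, k}): φ is false.
  x (successors {x, y, t}): φ is false.
  y (successors {u, w, m, n}): φ is false.
  z (successors {v}): φ is false.
  t (successors {x, y, z}): φ is false.
  m (successors {x, z, n}): φ is false.
  n (successors {u, x, m, n, k}): φ is false.
  k (successors {u, w, t, n, k}): φ is false.
For instance, at u:
  At u: \Box q requires q at every successor {w, x, y, z, t}.
    q fails at x, so \Box q is false at u.

No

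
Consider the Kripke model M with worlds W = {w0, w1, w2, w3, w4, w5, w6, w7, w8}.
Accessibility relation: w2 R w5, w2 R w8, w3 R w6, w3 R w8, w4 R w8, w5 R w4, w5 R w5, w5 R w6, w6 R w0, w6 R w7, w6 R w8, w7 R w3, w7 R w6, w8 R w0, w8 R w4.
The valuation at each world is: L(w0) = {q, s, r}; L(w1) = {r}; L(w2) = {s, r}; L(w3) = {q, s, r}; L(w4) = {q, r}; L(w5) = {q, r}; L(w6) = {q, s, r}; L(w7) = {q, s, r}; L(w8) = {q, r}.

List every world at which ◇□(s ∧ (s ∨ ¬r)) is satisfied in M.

Let φ = ◇□(s ∧ (s ∨ ¬r)). Evaluate φ at each world:
  w0 (successors ∅): φ is false.
  w1 (successors ∅): φ is false.
  w2 (successors {w5, w8}): φ is false.
  w3 (successors {w6, w8}): φ is false.
  w4 (successors {w8}): φ is false.
  w5 (successors {w4, w5, w6}): φ is false.
  w6 (successors {w0, w7, w8}): φ is true.
  w7 (successors {w3, w6}): φ is false.
  w8 (successors {w0, w4}): φ is true.
For instance, at w8:
  At w8: ◇□(s ∧ (s ∨ ¬r)) requires □(s ∧ (s ∨ ¬r)) at some successor in {w0, w4}.
    □(s ∧ (s ∨ ¬r)) holds at w0, so ◇□(s ∧ (s ∨ ¬r)) is true at w8.
      At w0: no accessible worlds, so □(s ∧ (s ∨ ¬r)) holds vacuously.
Satisfying worlds: {w6, w8}

w6, w8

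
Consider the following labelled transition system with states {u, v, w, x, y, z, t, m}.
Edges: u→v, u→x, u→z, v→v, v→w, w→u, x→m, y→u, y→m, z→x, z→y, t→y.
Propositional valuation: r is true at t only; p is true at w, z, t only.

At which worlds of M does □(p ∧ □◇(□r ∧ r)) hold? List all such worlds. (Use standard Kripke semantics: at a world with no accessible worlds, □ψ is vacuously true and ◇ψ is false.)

Recall that □ψ holds at a world iff ψ holds at every accessible world, and ◇ψ holds iff ψ holds at some accessible world.
Let φ = □(p ∧ □◇(□r ∧ r)). Evaluate φ at each world:
  u (successors {v, x, z}): φ is false.
  v (successors {v, w}): φ is false.
  w (successors {u}): φ is false.
  x (successors {m}): φ is false.
  y (successors {u, m}): φ is false.
  z (successors {x, y}): φ is false.
  t (successors {y}): φ is false.
  m (successors ∅): φ is true.
For instance, at y:
  At y: □(p ∧ □◇(□r ∧ r)) requires p ∧ □◇(□r ∧ r) at every successor {u, m}.
    p ∧ □◇(□r ∧ r) fails at u, so □(p ∧ □◇(□r ∧ r)) is false at y.
      At u: p is false, □◇(□r ∧ r) is false, so p ∧ □◇(□r ∧ r) is false.
Satisfying worlds: {m}

m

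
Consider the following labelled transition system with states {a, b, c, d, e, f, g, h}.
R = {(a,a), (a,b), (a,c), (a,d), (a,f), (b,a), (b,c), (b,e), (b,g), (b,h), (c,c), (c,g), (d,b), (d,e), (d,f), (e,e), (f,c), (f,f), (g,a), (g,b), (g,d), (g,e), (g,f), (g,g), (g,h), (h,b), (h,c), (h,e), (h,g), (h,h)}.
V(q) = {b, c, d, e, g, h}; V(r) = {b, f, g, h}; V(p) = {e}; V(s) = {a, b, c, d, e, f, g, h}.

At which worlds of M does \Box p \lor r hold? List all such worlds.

Recall that \Box ψ holds at a world iff ψ holds at every accessible world, and \Diamond ψ holds iff ψ holds at some accessible world.
Let φ = \Box p \lor r. Evaluate φ at each world:
  a (successors {a, b, c, d, f}): φ is false.
  b (successors {a, c, e, g, h}): φ is true.
  c (successors {c, g}): φ is false.
  d (successors {b, e, f}): φ is false.
  e (successors {e}): φ is true.
  f (successors {c, f}): φ is true.
  g (successors {a, b, d, e, f, g, h}): φ is true.
  h (successors {b, c, e, g, h}): φ is true.
For instance, at a:
  At a: \Box p is false, r is false, so \Box p \lor r is false.
    At a: \Box p requires p at every successor {a, b, c, d, f}.
      p fails at a, so \Box p is false at a.
Satisfying worlds: {b, e, f, g, h}

b, e, f, g, h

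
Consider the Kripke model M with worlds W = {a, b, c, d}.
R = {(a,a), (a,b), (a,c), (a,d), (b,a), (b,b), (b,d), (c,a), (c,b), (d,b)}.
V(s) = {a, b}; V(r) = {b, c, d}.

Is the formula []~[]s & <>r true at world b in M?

Recall that []ψ holds at a world iff ψ holds at every accessible world, and <>ψ holds iff ψ holds at some accessible world.
At b: []~[]s is false, <>r is true, so []~[]s & <>r is false.
  At b: []~[]s requires ~[]s at every successor {a, b, d}.
    ~[]s fails at d, so []~[]s is false at b.
      At d: []s is true, so ~[]s is false.
  At b: <>r requires r at some successor in {a, b, d}.
    r holds at b, so <>r is true at b.

No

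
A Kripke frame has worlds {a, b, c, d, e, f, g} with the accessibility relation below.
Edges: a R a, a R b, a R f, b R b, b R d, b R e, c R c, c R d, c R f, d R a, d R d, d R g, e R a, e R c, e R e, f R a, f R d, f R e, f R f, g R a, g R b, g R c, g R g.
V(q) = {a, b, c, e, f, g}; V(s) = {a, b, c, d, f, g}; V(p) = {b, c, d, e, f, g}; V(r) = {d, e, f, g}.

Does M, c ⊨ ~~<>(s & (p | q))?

Recall that <>ψ holds at a world iff ψ holds at some accessible world.
At c: ~<>(s & (p | q)) is false, so ~~<>(s & (p | q)) is true.
  At c: <>(s & (p | q)) is true, so ~<>(s & (p | q)) is false.
    At c: <>(s & (p | q)) requires s & (p | q) at some successor in {c, d, f}.
      s & (p | q) holds at c, so <>(s & (p | q)) is true at c.

Yes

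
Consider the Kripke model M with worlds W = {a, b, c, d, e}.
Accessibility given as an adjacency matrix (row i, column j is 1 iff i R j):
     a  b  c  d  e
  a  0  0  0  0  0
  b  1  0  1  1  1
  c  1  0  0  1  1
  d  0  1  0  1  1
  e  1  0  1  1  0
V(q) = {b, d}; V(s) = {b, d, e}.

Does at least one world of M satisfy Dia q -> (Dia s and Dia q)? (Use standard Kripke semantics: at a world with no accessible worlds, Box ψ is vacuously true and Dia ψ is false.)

Yes

Let φ = Dia q -> (Dia s and Dia q). Evaluate φ at each world:
  a (successors ∅): φ is true.
  b (successors {a, c, d, e}): φ is true.
  c (successors {a, d, e}): φ is true.
  d (successors {b, d, e}): φ is true.
  e (successors {a, c, d}): φ is true.
Detail at a (witness):
  At a: Dia q is false, Dia s and Dia q is false, so Dia q -> (Dia s and Dia q) is true.
    At a: no accessible worlds, so Dia q is false.
    At a: Dia s is false, Dia q is false, so Dia s and Dia q is false.
      At a: no accessible worlds, so Dia s is false.
      At a: no accessible worlds, so Dia q is false.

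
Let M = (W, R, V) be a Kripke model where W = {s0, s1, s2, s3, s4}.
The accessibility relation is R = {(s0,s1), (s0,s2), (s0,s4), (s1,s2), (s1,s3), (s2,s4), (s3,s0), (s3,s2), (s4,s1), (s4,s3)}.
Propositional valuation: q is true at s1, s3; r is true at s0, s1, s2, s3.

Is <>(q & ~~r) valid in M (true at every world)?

No

Recall that <>ψ holds at a world iff ψ holds at some accessible world.
Let φ = <>(q & ~~r). Evaluate φ at each world:
  s0 (successors {s1, s2, s4}): φ is true.
  s1 (successors {s2, s3}): φ is true.
  s2 (successors {s4}): φ is false.
  s3 (successors {s0, s2}): φ is false.
  s4 (successors {s1, s3}): φ is true.
Detail at s2 (counterexample):
  At s2: <>(q & ~~r) requires q & ~~r at some successor in {s4}.
    At s4: q & ~~r is false.
  So <>(q & ~~r) is false at s2.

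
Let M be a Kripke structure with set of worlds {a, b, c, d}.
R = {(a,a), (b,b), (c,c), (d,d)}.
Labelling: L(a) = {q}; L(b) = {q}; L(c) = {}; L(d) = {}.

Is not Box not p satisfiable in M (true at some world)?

No

Recall that Box ψ holds at a world iff ψ holds at every accessible world, and Dia ψ holds iff ψ holds at some accessible world.
Let φ = not Box not p. Evaluate φ at each world:
  a (successors {a}): φ is false.
  b (successors {b}): φ is false.
  c (successors {c}): φ is false.
  d (successors {d}): φ is false.
For instance, at a:
  At a: Box not p is true, so not Box not p is false.
    At a: Box not p requires not p at every successor {a}.
      At a: not p is true.
    So Box not p is true at a.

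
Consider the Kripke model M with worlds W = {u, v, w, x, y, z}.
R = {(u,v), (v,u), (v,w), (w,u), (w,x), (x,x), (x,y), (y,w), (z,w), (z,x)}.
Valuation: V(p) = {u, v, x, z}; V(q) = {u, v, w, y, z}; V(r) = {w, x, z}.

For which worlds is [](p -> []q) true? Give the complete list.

Recall that []ψ holds at a world iff ψ holds at every accessible world, and <>ψ holds iff ψ holds at some accessible world.
Let φ = [](p -> []q). Evaluate φ at each world:
  u (successors {v}): φ is true.
  v (successors {u, w}): φ is true.
  w (successors {u, x}): φ is false.
  x (successors {x, y}): φ is false.
  y (successors {w}): φ is true.
  z (successors {w, x}): φ is false.
For instance, at v:
  At v: [](p -> []q) requires p -> []q at every successor {u, w}.
      At u: p is true, []q is true, so p -> []q is true.
      At w: p is false, []q is false, so p -> []q is true.
  So [](p -> []q) is true at v.
Satisfying worlds: {u, v, y}

u, v, y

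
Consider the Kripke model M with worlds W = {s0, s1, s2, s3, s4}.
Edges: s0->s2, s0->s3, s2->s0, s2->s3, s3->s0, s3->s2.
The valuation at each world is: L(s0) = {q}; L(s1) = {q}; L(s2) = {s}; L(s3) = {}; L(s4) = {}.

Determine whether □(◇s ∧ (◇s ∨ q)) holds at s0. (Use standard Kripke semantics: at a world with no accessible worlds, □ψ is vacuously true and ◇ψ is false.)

At s0: □(◇s ∧ (◇s ∨ q)) requires ◇s ∧ (◇s ∨ q) at every successor {s2, s3}.
  ◇s ∧ (◇s ∨ q) fails at s2, so □(◇s ∧ (◇s ∨ q)) is false at s0.
    At s2: ◇s is false, ◇s ∨ q is false, so ◇s ∧ (◇s ∨ q) is false.
      At s2: ◇s requires s at some successor in {s0, s3}.
        At s0: s is false.
        At s3: s is false.
      So ◇s is false at s2.
      At s2: ◇s is false, q is false, so ◇s ∨ q is false.

No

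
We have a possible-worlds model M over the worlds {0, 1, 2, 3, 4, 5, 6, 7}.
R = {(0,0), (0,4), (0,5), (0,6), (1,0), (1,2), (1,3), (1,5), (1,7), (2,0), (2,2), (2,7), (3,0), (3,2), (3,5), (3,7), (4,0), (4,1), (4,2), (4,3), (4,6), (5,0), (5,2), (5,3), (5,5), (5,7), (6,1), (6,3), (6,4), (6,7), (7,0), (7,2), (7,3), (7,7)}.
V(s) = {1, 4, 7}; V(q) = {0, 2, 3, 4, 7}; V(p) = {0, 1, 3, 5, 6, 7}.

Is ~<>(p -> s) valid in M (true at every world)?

Let φ = ~<>(p -> s). Evaluate φ at each world:
  0 (successors {0, 4, 5, 6}): φ is false.
  1 (successors {0, 2, 3, 5, 7}): φ is false.
  2 (successors {0, 2, 7}): φ is false.
  3 (successors {0, 2, 5, 7}): φ is false.
  4 (successors {0, 1, 2, 3, 6}): φ is false.
  5 (successors {0, 2, 3, 5, 7}): φ is false.
  6 (successors {1, 3, 4, 7}): φ is false.
  7 (successors {0, 2, 3, 7}): φ is false.
Detail at 0 (counterexample):
  At 0: <>(p -> s) is true, so ~<>(p -> s) is false.
    At 0: <>(p -> s) requires p -> s at some successor in {0, 4, 5, 6}.
      p -> s holds at 4, so <>(p -> s) is true at 0.

No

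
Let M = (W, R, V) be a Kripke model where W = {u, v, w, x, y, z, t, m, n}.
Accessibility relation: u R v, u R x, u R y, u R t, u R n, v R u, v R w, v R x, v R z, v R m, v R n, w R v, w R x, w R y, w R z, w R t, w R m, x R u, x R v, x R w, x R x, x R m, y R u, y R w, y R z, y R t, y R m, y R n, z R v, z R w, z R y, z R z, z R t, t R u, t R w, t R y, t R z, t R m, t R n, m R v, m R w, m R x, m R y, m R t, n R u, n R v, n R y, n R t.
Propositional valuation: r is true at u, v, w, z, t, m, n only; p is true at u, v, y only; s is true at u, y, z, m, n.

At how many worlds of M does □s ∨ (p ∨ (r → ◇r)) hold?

Let φ = □s ∨ (p ∨ (r → ◇r)). Evaluate φ at each world:
  u (successors {v, x, y, t, n}): φ is true.
  v (successors {u, w, x, z, m, n}): φ is true.
  w (successors {v, x, y, z, t, m}): φ is true.
  x (successors {u, v, w, x, m}): φ is true.
  y (successors {u, w, z, t, m, n}): φ is true.
  z (successors {v, w, y, z, t}): φ is true.
  t (successors {u, w, y, z, m, n}): φ is true.
  m (successors {v, w, x, y, t}): φ is true.
  n (successors {u, v, y, t}): φ is true.
For instance, at m:
  At m: □s is false, p ∨ (r → ◇r) is true, so □s ∨ (p ∨ (r → ◇r)) is true.
    At m: □s requires s at every successor {v, w, x, y, t}.
      s fails at v, so □s is false at m.
    At m: p is false, r → ◇r is true, so p ∨ (r → ◇r) is true.
      At m: r is true, ◇r is true, so r → ◇r is true.
Satisfying worlds: {u, v, w, x, y, z, t, m, n}

9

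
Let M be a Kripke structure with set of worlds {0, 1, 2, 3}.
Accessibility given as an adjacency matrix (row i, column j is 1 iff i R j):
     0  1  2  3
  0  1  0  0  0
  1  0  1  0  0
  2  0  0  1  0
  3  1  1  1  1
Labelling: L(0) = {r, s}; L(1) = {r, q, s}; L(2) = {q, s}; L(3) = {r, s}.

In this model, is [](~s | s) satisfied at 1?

Recall that []ψ holds at a world iff ψ holds at every accessible world, and <>ψ holds iff ψ holds at some accessible world.
At 1: [](~s | s) requires ~s | s at every successor {1}.
  At 1: ~s | s is true.
So [](~s | s) is true at 1.

Yes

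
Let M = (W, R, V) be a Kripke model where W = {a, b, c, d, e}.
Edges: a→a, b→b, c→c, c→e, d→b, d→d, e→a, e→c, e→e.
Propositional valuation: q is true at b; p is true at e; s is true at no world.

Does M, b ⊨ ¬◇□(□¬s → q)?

At b: ◇□(□¬s → q) is true, so ¬◇□(□¬s → q) is false.
  At b: ◇□(□¬s → q) requires □(□¬s → q) at some successor in {b}.
    □(□¬s → q) holds at b, so ◇□(□¬s → q) is true at b.
      At b: □(□¬s → q) requires □¬s → q at every successor {b}.
        At b: □¬s → q is true.
      So □(□¬s → q) is true at b.

No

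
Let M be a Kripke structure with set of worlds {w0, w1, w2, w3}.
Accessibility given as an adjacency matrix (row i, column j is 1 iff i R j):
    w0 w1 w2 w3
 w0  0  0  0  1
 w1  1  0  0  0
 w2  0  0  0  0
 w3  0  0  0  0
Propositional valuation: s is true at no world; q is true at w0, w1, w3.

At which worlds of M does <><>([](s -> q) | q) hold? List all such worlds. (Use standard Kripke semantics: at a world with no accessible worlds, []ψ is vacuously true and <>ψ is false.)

w1

Recall that []ψ holds at a world iff ψ holds at every accessible world, and <>ψ holds iff ψ holds at some accessible world.
Let φ = <><>([](s -> q) | q). Evaluate φ at each world:
  w0 (successors {w3}): φ is false.
  w1 (successors {w0}): φ is true.
  w2 (successors ∅): φ is false.
  w3 (successors ∅): φ is false.
For instance, at w1:
  At w1: <><>([](s -> q) | q) requires <>([](s -> q) | q) at some successor in {w0}.
    <>([](s -> q) | q) holds at w0, so <><>([](s -> q) | q) is true at w1.
      At w0: <>([](s -> q) | q) requires [](s -> q) | q at some successor in {w3}.
        [](s -> q) | q holds at w3, so <>([](s -> q) | q) is true at w0.
Satisfying worlds: {w1}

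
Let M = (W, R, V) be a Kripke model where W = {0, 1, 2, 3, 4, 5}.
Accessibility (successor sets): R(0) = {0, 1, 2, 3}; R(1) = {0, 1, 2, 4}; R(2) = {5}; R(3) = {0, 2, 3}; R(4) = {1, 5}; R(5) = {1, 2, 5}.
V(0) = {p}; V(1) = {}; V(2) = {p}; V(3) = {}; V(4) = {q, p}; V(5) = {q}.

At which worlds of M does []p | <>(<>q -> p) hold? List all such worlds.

Recall that []ψ holds at a world iff ψ holds at every accessible world, and <>ψ holds iff ψ holds at some accessible world.
Let φ = []p | <>(<>q -> p). Evaluate φ at each world:
  0 (successors {0, 1, 2, 3}): φ is true.
  1 (successors {0, 1, 2, 4}): φ is true.
  2 (successors {5}): φ is false.
  3 (successors {0, 2, 3}): φ is true.
  4 (successors {1, 5}): φ is false.
  5 (successors {1, 2, 5}): φ is true.
For instance, at 0:
  At 0: []p is false, <>(<>q -> p) is true, so []p | <>(<>q -> p) is true.
    At 0: []p requires p at every successor {0, 1, 2, 3}.
      p fails at 1, so []p is false at 0.
    At 0: <>(<>q -> p) requires <>q -> p at some successor in {0, 1, 2, 3}.
      <>q -> p holds at 0, so <>(<>q -> p) is true at 0.
Satisfying worlds: {0, 1, 3, 5}

0, 1, 3, 5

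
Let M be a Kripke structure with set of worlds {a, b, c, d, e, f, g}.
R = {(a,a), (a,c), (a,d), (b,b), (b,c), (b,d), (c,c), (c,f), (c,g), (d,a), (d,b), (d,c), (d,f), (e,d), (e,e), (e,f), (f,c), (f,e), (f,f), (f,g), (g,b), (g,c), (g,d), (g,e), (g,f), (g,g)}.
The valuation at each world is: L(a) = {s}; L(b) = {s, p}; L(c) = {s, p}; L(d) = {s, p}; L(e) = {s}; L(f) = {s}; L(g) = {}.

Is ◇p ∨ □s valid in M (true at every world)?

Let φ = ◇p ∨ □s. Evaluate φ at each world:
  a (successors {a, c, d}): φ is true.
  b (successors {b, c, d}): φ is true.
  c (successors {c, f, g}): φ is true.
  d (successors {a, b, c, f}): φ is true.
  e (successors {d, e, f}): φ is true.
  f (successors {c, e, f, g}): φ is true.
  g (successors {b, c, d, e, f, g}): φ is true.
For instance, at a:
  At a: ◇p is true, □s is true, so ◇p ∨ □s is true.
    At a: ◇p requires p at some successor in {a, c, d}.
      p holds at c, so ◇p is true at a.
    At a: □s requires s at every successor {a, c, d}.
      At a: s is true.
      At c: s is true.
      At d: s is true.
    So □s is true at a.

Yes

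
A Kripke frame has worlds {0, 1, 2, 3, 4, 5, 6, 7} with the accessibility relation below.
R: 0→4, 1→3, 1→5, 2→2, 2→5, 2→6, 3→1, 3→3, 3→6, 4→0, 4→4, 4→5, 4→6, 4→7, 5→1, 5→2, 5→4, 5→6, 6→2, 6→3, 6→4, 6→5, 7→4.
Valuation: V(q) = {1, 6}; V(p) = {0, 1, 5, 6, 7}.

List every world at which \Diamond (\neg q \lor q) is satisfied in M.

Let φ = \Diamond (\neg q \lor q). Evaluate φ at each world:
  0 (successors {4}): φ is true.
  1 (successors {3, 5}): φ is true.
  2 (successors {2, 5, 6}): φ is true.
  3 (successors {1, 3, 6}): φ is true.
  4 (successors {0, 4, 5, 6, 7}): φ is true.
  5 (successors {1, 2, 4, 6}): φ is true.
  6 (successors {2, 3, 4, 5}): φ is true.
  7 (successors {4}): φ is true.
For instance, at 6:
  At 6: \Diamond (\neg q \lor q) requires \neg q \lor q at some successor in {2, 3, 4, 5}.
    \neg q \lor q holds at 2, so \Diamond (\neg q \lor q) is true at 6.
Satisfying worlds: {0, 1, 2, 3, 4, 5, 6, 7}

0, 1, 2, 3, 4, 5, 6, 7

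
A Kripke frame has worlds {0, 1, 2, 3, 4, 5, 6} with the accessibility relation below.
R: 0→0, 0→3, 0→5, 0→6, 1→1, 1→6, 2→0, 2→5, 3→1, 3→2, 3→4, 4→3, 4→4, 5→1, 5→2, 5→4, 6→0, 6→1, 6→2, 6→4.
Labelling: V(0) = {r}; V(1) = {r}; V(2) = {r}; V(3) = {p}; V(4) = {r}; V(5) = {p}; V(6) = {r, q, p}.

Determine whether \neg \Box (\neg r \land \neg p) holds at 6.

Yes

Recall that \Box ψ holds at a world iff ψ holds at every accessible world, and \Diamond ψ holds iff ψ holds at some accessible world.
At 6: \Box (\neg r \land \neg p) is false, so \neg \Box (\neg r \land \neg p) is true.
  At 6: \Box (\neg r \land \neg p) requires \neg r \land \neg p at every successor {0, 1, 2, 4}.
    \neg r \land \neg p fails at 0, so \Box (\neg r \land \neg p) is false at 6.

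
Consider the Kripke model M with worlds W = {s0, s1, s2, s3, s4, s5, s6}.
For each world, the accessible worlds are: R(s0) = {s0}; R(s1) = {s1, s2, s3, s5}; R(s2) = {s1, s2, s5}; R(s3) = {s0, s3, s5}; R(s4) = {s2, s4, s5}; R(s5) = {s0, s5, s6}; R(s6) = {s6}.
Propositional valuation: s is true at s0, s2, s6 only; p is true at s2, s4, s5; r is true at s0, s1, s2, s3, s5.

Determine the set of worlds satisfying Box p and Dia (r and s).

s4

Recall that Box ψ holds at a world iff ψ holds at every accessible world, and Dia ψ holds iff ψ holds at some accessible world.
Let φ = Box p and Dia (r and s). Evaluate φ at each world:
  s0 (successors {s0}): φ is false.
  s1 (successors {s1, s2, s3, s5}): φ is false.
  s2 (successors {s1, s2, s5}): φ is false.
  s3 (successors {s0, s3, s5}): φ is false.
  s4 (successors {s2, s4, s5}): φ is true.
  s5 (successors {s0, s5, s6}): φ is false.
  s6 (successors {s6}): φ is false.
For instance, at s1:
  At s1: Box p is false, Dia (r and s) is true, so Box p and Dia (r and s) is false.
    At s1: Box p requires p at every successor {s1, s2, s3, s5}.
      p fails at s1, so Box p is false at s1.
    At s1: Dia (r and s) requires r and s at some successor in {s1, s2, s3, s5}.
      r and s holds at s2, so Dia (r and s) is true at s1.
Satisfying worlds: {s4}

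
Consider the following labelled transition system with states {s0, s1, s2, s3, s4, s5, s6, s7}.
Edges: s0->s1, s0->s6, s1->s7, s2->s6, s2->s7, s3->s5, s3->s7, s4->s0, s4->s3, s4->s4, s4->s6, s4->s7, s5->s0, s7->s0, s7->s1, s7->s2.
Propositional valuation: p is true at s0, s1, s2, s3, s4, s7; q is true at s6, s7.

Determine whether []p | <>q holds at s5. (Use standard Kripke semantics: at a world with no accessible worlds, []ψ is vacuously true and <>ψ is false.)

Yes

Recall that []ψ holds at a world iff ψ holds at every accessible world, and <>ψ holds iff ψ holds at some accessible world.
At s5: []p is true, <>q is false, so []p | <>q is true.
  At s5: []p requires p at every successor {s0}.
    At s0: p is true.
  So []p is true at s5.
  At s5: <>q requires q at some successor in {s0}.
    At s0: q is false.
  So <>q is false at s5.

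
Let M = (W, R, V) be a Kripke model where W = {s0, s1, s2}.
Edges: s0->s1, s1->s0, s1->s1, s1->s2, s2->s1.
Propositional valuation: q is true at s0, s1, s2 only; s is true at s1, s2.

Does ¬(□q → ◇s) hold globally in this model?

Recall that □ψ holds at a world iff ψ holds at every accessible world, and ◇ψ holds iff ψ holds at some accessible world.
Let φ = ¬(□q → ◇s). Evaluate φ at each world:
  s0 (successors {s1}): φ is false.
  s1 (successors {s0, s1, s2}): φ is false.
  s2 (successors {s1}): φ is false.
Detail at s0 (counterexample):
  At s0: □q → ◇s is true, so ¬(□q → ◇s) is false.
    At s0: □q is true, ◇s is true, so □q → ◇s is true.
      At s0: □q requires q at every successor {s1}.
        At s1: q is true.
      So □q is true at s0.
      At s0: ◇s requires s at some successor in {s1}.
        s holds at s1, so ◇s is true at s0.

No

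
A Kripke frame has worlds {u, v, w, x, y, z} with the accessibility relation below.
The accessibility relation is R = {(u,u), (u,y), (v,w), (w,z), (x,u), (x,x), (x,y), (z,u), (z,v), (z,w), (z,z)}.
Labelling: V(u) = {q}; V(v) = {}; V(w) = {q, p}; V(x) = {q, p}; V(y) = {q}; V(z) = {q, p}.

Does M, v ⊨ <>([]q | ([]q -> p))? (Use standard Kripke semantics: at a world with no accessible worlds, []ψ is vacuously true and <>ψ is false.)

At v: <>([]q | ([]q -> p)) requires []q | ([]q -> p) at some successor in {w}.
  []q | ([]q -> p) holds at w, so <>([]q | ([]q -> p)) is true at v.
    At w: []q is true, []q -> p is true, so []q | ([]q -> p) is true.
      At w: []q requires q at every successor {z}.
        At z: q is true.
      So []q is true at w.
      At w: []q is true, p is true, so []q -> p is true.

Yes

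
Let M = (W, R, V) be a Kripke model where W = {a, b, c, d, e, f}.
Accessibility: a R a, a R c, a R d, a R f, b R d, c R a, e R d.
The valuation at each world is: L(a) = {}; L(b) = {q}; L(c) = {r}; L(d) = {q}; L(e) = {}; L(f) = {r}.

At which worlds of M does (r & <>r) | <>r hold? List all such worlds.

Recall that <>ψ holds at a world iff ψ holds at some accessible world.
Let φ = (r & <>r) | <>r. Evaluate φ at each world:
  a (successors {a, c, d, f}): φ is true.
  b (successors {d}): φ is false.
  c (successors {a}): φ is false.
  d (successors ∅): φ is false.
  e (successors {d}): φ is false.
  f (successors ∅): φ is false.
For instance, at c:
  At c: r & <>r is false, <>r is false, so (r & <>r) | <>r is false.
    At c: r is true, <>r is false, so r & <>r is false.
      At c: <>r requires r at some successor in {a}.
        At a: r is false.
      So <>r is false at c.
    At c: <>r requires r at some successor in {a}.
      At a: r is false.
    So <>r is false at c.
Satisfying worlds: {a}

a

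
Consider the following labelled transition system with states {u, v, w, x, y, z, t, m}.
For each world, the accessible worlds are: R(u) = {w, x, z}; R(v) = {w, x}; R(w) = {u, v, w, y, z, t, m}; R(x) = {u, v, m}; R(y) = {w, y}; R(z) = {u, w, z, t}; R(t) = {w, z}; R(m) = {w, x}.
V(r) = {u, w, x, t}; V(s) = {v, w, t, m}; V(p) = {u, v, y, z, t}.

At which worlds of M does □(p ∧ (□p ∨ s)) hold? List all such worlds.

none

Let φ = □(p ∧ (□p ∨ s)). Evaluate φ at each world:
  u (successors {w, x, z}): φ is false.
  v (successors {w, x}): φ is false.
  w (successors {u, v, w, y, z, t, m}): φ is false.
  x (successors {u, v, m}): φ is false.
  y (successors {w, y}): φ is false.
  z (successors {u, w, z, t}): φ is false.
  t (successors {w, z}): φ is false.
  m (successors {w, x}): φ is false.
For instance, at u:
  At u: □(p ∧ (□p ∨ s)) requires p ∧ (□p ∨ s) at every successor {w, x, z}.
    p ∧ (□p ∨ s) fails at w, so □(p ∧ (□p ∨ s)) is false at u.
      At w: p is false, □p ∨ s is true, so p ∧ (□p ∨ s) is false.
Satisfying worlds: none.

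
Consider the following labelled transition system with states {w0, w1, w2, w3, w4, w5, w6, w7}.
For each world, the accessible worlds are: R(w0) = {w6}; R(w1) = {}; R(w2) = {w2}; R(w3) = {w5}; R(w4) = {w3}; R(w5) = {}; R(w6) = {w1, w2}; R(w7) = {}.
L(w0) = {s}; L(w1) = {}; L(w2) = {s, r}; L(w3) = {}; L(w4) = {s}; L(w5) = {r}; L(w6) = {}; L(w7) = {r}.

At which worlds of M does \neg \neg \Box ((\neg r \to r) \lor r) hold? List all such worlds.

Let φ = \neg \neg \Box ((\neg r \to r) \lor r). Evaluate φ at each world:
  w0 (successors {w6}): φ is false.
  w1 (successors ∅): φ is true.
  w2 (successors {w2}): φ is true.
  w3 (successors {w5}): φ is true.
  w4 (successors {w3}): φ is false.
  w5 (successors ∅): φ is true.
  w6 (successors {w1, w2}): φ is false.
  w7 (successors ∅): φ is true.
For instance, at w2:
  At w2: \neg \Box ((\neg r \to r) \lor r) is false, so \neg \neg \Box ((\neg r \to r) \lor r) is true.
    At w2: \Box ((\neg r \to r) \lor r) is true, so \neg \Box ((\neg r \to r) \lor r) is false.
      At w2: \Box ((\neg r \to r) \lor r) requires (\neg r \to r) \lor r at every successor {w2}.
        At w2: (\neg r \to r) \lor r is true.
      So \Box ((\neg r \to r) \lor r) is true at w2.
Satisfying worlds: {w1, w2, w3, w5, w7}

w1, w2, w3, w5, w7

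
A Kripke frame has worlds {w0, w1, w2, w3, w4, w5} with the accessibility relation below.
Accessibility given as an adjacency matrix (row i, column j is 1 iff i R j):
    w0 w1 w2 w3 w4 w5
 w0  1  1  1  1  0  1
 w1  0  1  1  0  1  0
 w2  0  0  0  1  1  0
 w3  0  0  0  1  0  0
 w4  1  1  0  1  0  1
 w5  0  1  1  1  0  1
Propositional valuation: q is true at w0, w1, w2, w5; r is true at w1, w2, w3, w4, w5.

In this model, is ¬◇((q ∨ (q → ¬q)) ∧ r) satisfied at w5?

At w5: ◇((q ∨ (q → ¬q)) ∧ r) is true, so ¬◇((q ∨ (q → ¬q)) ∧ r) is false.
  At w5: ◇((q ∨ (q → ¬q)) ∧ r) requires (q ∨ (q → ¬q)) ∧ r at some successor in {w1, w2, w3, w5}.
    (q ∨ (q → ¬q)) ∧ r holds at w1, so ◇((q ∨ (q → ¬q)) ∧ r) is true at w5.

No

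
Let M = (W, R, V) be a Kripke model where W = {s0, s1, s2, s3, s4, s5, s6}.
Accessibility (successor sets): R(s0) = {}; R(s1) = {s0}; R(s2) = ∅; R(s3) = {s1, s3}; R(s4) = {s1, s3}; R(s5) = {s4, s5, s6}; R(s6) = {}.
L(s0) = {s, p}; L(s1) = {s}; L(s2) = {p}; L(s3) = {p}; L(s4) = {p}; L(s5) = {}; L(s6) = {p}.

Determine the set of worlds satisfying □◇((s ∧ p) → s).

Recall that □ψ holds at a world iff ψ holds at every accessible world, and ◇ψ holds iff ψ holds at some accessible world.
Let φ = □◇((s ∧ p) → s). Evaluate φ at each world:
  s0 (successors ∅): φ is true.
  s1 (successors {s0}): φ is false.
  s2 (successors ∅): φ is true.
  s3 (successors {s1, s3}): φ is true.
  s4 (successors {s1, s3}): φ is true.
  s5 (successors {s4, s5, s6}): φ is false.
  s6 (successors ∅): φ is true.
For instance, at s5:
  At s5: □◇((s ∧ p) → s) requires ◇((s ∧ p) → s) at every successor {s4, s5, s6}.
    ◇((s ∧ p) → s) fails at s6, so □◇((s ∧ p) → s) is false at s5.
      At s6: no accessible worlds, so ◇((s ∧ p) → s) is false.
Satisfying worlds: {s0, s2, s3, s4, s6}

s0, s2, s3, s4, s6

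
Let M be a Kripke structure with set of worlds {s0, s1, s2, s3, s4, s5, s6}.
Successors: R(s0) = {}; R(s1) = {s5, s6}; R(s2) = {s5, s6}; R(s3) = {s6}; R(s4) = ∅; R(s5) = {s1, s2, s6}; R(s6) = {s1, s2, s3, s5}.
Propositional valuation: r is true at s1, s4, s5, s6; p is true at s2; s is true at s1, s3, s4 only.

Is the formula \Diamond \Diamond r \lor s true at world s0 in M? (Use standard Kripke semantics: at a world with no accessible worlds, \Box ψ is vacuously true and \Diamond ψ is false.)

No

At s0: \Diamond \Diamond r is false, s is false, so \Diamond \Diamond r \lor s is false.
  At s0: no accessible worlds, so \Diamond \Diamond r is false.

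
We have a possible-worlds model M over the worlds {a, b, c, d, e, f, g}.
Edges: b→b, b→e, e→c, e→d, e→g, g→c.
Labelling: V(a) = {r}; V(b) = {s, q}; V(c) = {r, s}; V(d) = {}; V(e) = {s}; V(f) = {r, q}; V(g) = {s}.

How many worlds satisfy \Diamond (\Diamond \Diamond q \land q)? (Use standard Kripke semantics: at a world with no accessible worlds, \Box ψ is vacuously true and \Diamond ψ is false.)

Let φ = \Diamond (\Diamond \Diamond q \land q). Evaluate φ at each world:
  a (successors ∅): φ is false.
  b (successors {b, e}): φ is true.
  c (successors ∅): φ is false.
  d (successors ∅): φ is false.
  e (successors {c, d, g}): φ is false.
  f (successors ∅): φ is false.
  g (successors {c}): φ is false.
For instance, at g:
  At g: \Diamond (\Diamond \Diamond q \land q) requires \Diamond \Diamond q \land q at some successor in {c}.
    At c: \Diamond \Diamond q \land q is false.
  So \Diamond (\Diamond \Diamond q \land q) is false at g.
Satisfying worlds: {b}

1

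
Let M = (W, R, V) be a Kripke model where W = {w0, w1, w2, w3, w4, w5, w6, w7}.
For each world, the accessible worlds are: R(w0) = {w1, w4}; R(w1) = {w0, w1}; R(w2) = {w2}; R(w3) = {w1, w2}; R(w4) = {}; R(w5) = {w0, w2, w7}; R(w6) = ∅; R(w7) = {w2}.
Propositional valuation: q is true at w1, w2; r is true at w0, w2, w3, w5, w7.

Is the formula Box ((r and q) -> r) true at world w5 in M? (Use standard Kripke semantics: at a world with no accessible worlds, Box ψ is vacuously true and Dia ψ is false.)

Yes

Recall that Box ψ holds at a world iff ψ holds at every accessible world, and Dia ψ holds iff ψ holds at some accessible world.
At w5: Box ((r and q) -> r) requires (r and q) -> r at every successor {w0, w2, w7}.
  At w0: (r and q) -> r is true.
  At w2: (r and q) -> r is true.
  At w7: (r and q) -> r is true.
So Box ((r and q) -> r) is true at w5.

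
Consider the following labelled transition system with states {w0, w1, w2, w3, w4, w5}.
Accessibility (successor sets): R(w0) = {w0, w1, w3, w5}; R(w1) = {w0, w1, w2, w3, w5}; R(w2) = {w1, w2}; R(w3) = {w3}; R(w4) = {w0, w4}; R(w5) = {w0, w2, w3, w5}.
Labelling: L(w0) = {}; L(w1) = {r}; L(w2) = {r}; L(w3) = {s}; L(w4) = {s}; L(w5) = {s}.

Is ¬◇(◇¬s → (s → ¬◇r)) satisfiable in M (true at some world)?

Recall that ◇ψ holds at a world iff ψ holds at some accessible world.
Let φ = ¬◇(◇¬s → (s → ¬◇r)). Evaluate φ at each world:
  w0 (successors {w0, w1, w3, w5}): φ is false.
  w1 (successors {w0, w1, w2, w3, w5}): φ is false.
  w2 (successors {w1, w2}): φ is false.
  w3 (successors {w3}): φ is false.
  w4 (successors {w0, w4}): φ is false.
  w5 (successors {w0, w2, w3, w5}): φ is false.
For instance, at w4:
  At w4: ◇(◇¬s → (s → ¬◇r)) is true, so ¬◇(◇¬s → (s → ¬◇r)) is false.
    At w4: ◇(◇¬s → (s → ¬◇r)) requires ◇¬s → (s → ¬◇r) at some successor in {w0, w4}.
      ◇¬s → (s → ¬◇r) holds at w0, so ◇(◇¬s → (s → ¬◇r)) is true at w4.

No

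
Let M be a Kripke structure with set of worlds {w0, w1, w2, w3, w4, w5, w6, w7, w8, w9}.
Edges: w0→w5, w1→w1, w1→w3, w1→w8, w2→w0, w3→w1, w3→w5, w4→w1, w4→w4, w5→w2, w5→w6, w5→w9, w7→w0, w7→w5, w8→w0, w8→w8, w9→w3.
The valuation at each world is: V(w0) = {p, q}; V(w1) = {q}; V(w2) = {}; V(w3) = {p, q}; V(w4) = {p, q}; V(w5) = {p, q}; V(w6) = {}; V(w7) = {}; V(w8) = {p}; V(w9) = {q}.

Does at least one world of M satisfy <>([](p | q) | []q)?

Let φ = <>([](p | q) | []q). Evaluate φ at each world:
  w0 (successors {w5}): φ is false.
  w1 (successors {w1, w3, w8}): φ is true.
  w2 (successors {w0}): φ is true.
  w3 (successors {w1, w5}): φ is true.
  w4 (successors {w1, w4}): φ is true.
  w5 (successors {w2, w6, w9}): φ is true.
  w6 (successors ∅): φ is false.
  w7 (successors {w0, w5}): φ is true.
  w8 (successors {w0, w8}): φ is true.
  w9 (successors {w3}): φ is true.
Detail at w1 (witness):
  At w1: <>([](p | q) | []q) requires [](p | q) | []q at some successor in {w1, w3, w8}.
    [](p | q) | []q holds at w1, so <>([](p | q) | []q) is true at w1.
      At w1: [](p | q) is true, []q is false, so [](p | q) | []q is true.

Yes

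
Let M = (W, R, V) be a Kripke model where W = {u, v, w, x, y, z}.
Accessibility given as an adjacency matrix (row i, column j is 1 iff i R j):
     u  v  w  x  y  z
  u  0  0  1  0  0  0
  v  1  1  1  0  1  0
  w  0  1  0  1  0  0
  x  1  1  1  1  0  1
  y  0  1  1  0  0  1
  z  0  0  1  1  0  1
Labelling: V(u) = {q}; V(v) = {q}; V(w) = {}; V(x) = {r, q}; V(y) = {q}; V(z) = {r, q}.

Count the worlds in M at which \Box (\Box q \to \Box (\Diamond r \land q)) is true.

1

Recall that \Box ψ holds at a world iff ψ holds at every accessible world, and \Diamond ψ holds iff ψ holds at some accessible world.
Let φ = \Box (\Box q \to \Box (\Diamond r \land q)). Evaluate φ at each world:
  u (successors {w}): φ is false.
  v (successors {u, v, w, y}): φ is false.
  w (successors {v, x}): φ is true.
  x (successors {u, v, w, x, z}): φ is false.
  y (successors {v, w, z}): φ is false.
  z (successors {w, x, z}): φ is false.
For instance, at u:
  At u: \Box (\Box q \to \Box (\Diamond r \land q)) requires \Box q \to \Box (\Diamond r \land q) at every successor {w}.
    \Box q \to \Box (\Diamond r \land q) fails at w, so \Box (\Box q \to \Box (\Diamond r \land q)) is false at u.
      At w: \Box q is true, \Box (\Diamond r \land q) is false, so \Box q \to \Box (\Diamond r \land q) is false.
Satisfying worlds: {w}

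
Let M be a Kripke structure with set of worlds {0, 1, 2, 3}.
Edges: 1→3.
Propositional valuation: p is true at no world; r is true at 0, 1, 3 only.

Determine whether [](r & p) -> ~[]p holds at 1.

At 1: [](r & p) is false, ~[]p is true, so [](r & p) -> ~[]p is true.
  At 1: [](r & p) requires r & p at every successor {3}.
    r & p fails at 3, so [](r & p) is false at 1.
  At 1: []p is false, so ~[]p is true.
    At 1: []p requires p at every successor {3}.
      p fails at 3, so []p is false at 1.

Yes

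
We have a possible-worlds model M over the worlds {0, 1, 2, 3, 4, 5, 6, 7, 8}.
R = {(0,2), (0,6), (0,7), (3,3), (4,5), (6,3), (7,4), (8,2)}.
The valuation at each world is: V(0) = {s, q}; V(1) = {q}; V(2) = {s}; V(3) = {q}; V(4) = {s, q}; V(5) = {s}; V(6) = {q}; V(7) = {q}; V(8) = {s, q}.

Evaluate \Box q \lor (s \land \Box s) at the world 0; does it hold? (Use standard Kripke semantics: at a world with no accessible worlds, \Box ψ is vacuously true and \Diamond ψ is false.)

No

Recall that \Box ψ holds at a world iff ψ holds at every accessible world, and \Diamond ψ holds iff ψ holds at some accessible world.
At 0: \Box q is false, s \land \Box s is false, so \Box q \lor (s \land \Box s) is false.
  At 0: \Box q requires q at every successor {2, 6, 7}.
    q fails at 2, so \Box q is false at 0.
  At 0: s is true, \Box s is false, so s \land \Box s is false.
    At 0: \Box s requires s at every successor {2, 6, 7}.
      s fails at 6, so \Box s is false at 0.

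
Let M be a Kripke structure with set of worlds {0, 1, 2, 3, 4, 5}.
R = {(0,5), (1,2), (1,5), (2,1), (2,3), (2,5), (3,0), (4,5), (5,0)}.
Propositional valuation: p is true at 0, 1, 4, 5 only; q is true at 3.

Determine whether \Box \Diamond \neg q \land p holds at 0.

At 0: \Box \Diamond \neg q is true, p is true, so \Box \Diamond \neg q \land p is true.
  At 0: \Box \Diamond \neg q requires \Diamond \neg q at every successor {5}.
      At 5: \Diamond \neg q requires \neg q at some successor in {0}.
        \neg q holds at 0, so \Diamond \neg q is true at 5.
  So \Box \Diamond \neg q is true at 0.

Yes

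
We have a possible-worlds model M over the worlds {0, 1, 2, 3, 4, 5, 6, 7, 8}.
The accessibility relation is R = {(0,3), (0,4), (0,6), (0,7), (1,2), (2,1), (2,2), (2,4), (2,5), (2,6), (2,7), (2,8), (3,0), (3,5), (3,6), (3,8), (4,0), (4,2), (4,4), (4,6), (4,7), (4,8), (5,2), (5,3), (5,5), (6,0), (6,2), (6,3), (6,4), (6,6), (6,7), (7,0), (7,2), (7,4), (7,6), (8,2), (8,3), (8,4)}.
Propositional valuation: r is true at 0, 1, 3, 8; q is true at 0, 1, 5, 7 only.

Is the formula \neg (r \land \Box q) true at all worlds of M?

Yes

Let φ = \neg (r \land \Box q). Evaluate φ at each world:
  0 (successors {3, 4, 6, 7}): φ is true.
  1 (successors {2}): φ is true.
  2 (successors {1, 2, 4, 5, 6, 7, 8}): φ is true.
  3 (successors {0, 5, 6, 8}): φ is true.
  4 (successors {0, 2, 4, 6, 7, 8}): φ is true.
  5 (successors {2, 3, 5}): φ is true.
  6 (successors {0, 2, 3, 4, 6, 7}): φ is true.
  7 (successors {0, 2, 4, 6}): φ is true.
  8 (successors {2, 3, 4}): φ is true.
For instance, at 6:
  At 6: r \land \Box q is false, so \neg (r \land \Box q) is true.
    At 6: r is false, \Box q is false, so r \land \Box q is false.
      At 6: \Box q requires q at every successor {0, 2, 3, 4, 6, 7}.
        q fails at 2, so \Box q is false at 6.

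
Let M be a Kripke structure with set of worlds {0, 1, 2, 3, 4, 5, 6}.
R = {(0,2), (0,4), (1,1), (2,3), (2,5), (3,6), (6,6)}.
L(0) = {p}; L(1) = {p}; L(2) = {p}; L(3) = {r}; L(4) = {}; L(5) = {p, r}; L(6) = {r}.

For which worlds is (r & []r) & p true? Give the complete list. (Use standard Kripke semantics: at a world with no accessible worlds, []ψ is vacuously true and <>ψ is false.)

Let φ = (r & []r) & p. Evaluate φ at each world:
  0 (successors {2, 4}): φ is false.
  1 (successors {1}): φ is false.
  2 (successors {3, 5}): φ is false.
  3 (successors {6}): φ is false.
  4 (successors ∅): φ is false.
  5 (successors ∅): φ is true.
  6 (successors {6}): φ is false.
For instance, at 3:
  At 3: r & []r is true, p is false, so (r & []r) & p is false.
    At 3: r is true, []r is true, so r & []r is true.
      At 3: []r requires r at every successor {6}.
        At 6: r is true.
      So []r is true at 3.
Satisfying worlds: {5}

5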